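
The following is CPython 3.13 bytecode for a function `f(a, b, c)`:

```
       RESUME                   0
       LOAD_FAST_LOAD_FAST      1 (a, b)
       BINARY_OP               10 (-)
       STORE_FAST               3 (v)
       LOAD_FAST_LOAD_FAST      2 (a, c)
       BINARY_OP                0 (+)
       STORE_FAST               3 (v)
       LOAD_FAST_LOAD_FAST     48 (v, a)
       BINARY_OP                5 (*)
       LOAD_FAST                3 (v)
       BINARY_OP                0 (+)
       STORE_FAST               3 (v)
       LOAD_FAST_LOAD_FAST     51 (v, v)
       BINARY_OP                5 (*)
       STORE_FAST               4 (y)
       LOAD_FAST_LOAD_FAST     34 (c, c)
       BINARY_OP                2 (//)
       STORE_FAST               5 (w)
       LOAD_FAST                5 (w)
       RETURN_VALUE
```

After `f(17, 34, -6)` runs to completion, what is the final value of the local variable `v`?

198

LOAD_FAST_LOAD_FAST a,b → push 17,34. Stack: [17, 34]
BINARY_OP - → 17 - 34 = -17. Stack: [-17]
STORE_FAST v → v=-17. Stack: []
LOAD_FAST_LOAD_FAST a,c → push 17,-6. Stack: [17, -6]
BINARY_OP + → 17 + -6 = 11. Stack: [11]
STORE_FAST v → v=11. Stack: []
LOAD_FAST_LOAD_FAST v,a → push 11,17. Stack: [11, 17]
BINARY_OP * → 11 * 17 = 187. Stack: [187]
LOAD_FAST v → push 11. Stack: [187, 11]
BINARY_OP + → 187 + 11 = 198. Stack: [198]
STORE_FAST v → v=198. Stack: []
LOAD_FAST_LOAD_FAST v,v → push 198,198. Stack: [198, 198]
BINARY_OP * → 198 * 198 = 39204. Stack: [39204]
STORE_FAST y → y=39204. Stack: []
LOAD_FAST_LOAD_FAST c,c → push -6,-6. Stack: [-6, -6]
BINARY_OP // → -6 // -6 = 1. Stack: [1]
STORE_FAST w → w=1. Stack: []
LOAD_FAST w → push 1. Stack: [1]
RETURN_VALUE → return 1.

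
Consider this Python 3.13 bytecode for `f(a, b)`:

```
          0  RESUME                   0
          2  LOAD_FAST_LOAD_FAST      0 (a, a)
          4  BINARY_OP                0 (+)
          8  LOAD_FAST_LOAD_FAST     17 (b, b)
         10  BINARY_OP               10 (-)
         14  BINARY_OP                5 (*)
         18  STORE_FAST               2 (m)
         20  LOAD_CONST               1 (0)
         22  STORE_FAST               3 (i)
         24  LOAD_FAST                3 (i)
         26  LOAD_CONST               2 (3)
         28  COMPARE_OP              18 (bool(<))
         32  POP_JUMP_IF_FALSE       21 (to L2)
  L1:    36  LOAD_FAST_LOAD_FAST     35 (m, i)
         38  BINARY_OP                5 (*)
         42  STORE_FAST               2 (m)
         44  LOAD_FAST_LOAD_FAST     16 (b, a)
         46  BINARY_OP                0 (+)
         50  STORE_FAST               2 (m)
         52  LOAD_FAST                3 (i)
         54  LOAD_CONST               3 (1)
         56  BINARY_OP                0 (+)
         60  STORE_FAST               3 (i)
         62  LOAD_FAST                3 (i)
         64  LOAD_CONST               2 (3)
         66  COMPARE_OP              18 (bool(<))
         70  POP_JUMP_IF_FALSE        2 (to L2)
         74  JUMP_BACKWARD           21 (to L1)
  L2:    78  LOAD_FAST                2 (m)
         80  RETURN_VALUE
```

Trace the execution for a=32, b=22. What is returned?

LOAD_FAST_LOAD_FAST a,a → push 32,32. Stack: [32, 32]
BINARY_OP + → 32 + 32 = 64. Stack: [64]
LOAD_FAST_LOAD_FAST b,b → push 22,22. Stack: [64, 22, 22]
BINARY_OP - → 22 - 22 = 0. Stack: [64, 0]
BINARY_OP * → 64 * 0 = 0. Stack: [0]
STORE_FAST m → m=0. Stack: []
LOAD_CONST → push 0. Stack: [0]
STORE_FAST i → i=0. Stack: []
LOAD_FAST i → push 0. Stack: [0]
LOAD_CONST → push 3. Stack: [0, 3]
COMPARE_OP bool(<) → 0 vs 3 = True. Stack: [True]
POP_JUMP_IF_FALSE → pop True; no jump. Stack: []
LOAD_FAST_LOAD_FAST m,i → push 0,0. Stack: [0, 0]
BINARY_OP * → 0 * 0 = 0. Stack: [0]
STORE_FAST m → m=0. Stack: []
LOAD_FAST_LOAD_FAST b,a → push 22,32. Stack: [22, 32]
BINARY_OP + → 22 + 32 = 54. Stack: [54]
STORE_FAST m → m=54. Stack: []
LOAD_FAST i → push 0. Stack: [0]
LOAD_CONST → push 1. Stack: [0, 1]
BINARY_OP + → 0 + 1 = 1. Stack: [1]
STORE_FAST i → i=1. Stack: []
LOAD_FAST i → push 1. Stack: [1]
LOAD_CONST → push 3. Stack: [1, 3]
COMPARE_OP bool(<) → 1 vs 3 = True. Stack: [True]
POP_JUMP_IF_FALSE → pop True; no jump. Stack: []
LOAD_FAST_LOAD_FAST m,i → push 54,1. Stack: [54, 1]
BINARY_OP * → 54 * 1 = 54. Stack: [54]
STORE_FAST m → m=54. Stack: []
LOAD_FAST_LOAD_FAST b,a → push 22,32. Stack: [22, 32]
BINARY_OP + → 22 + 32 = 54. Stack: [54]
STORE_FAST m → m=54. Stack: []
LOAD_FAST i → push 1. Stack: [1]
LOAD_CONST → push 1. Stack: [1, 1]
BINARY_OP + → 1 + 1 = 2. Stack: [2]
STORE_FAST i → i=2. Stack: []
LOAD_FAST i → push 2. Stack: [2]
LOAD_CONST → push 3. Stack: [2, 3]
COMPARE_OP bool(<) → 2 vs 3 = True. Stack: [True]
POP_JUMP_IF_FALSE → pop True; no jump. Stack: []
LOAD_FAST_LOAD_FAST m,i → push 54,2. Stack: [54, 2]
BINARY_OP * → 54 * 2 = 108. Stack: [108]
STORE_FAST m → m=108. Stack: []
LOAD_FAST_LOAD_FAST b,a → push 22,32. Stack: [22, 32]
BINARY_OP + → 22 + 32 = 54. Stack: [54]
STORE_FAST m → m=54. Stack: []
LOAD_FAST i → push 2. Stack: [2]
LOAD_CONST → push 1. Stack: [2, 1]
BINARY_OP + → 2 + 1 = 3. Stack: [3]
STORE_FAST i → i=3. Stack: []
LOAD_FAST i → push 3. Stack: [3]
LOAD_CONST → push 3. Stack: [3, 3]
COMPARE_OP bool(<) → 3 vs 3 = False. Stack: [False]
POP_JUMP_IF_FALSE → pop False; jump. Stack: []
LOAD_FAST m → push 54. Stack: [54]
RETURN_VALUE → return 54.

54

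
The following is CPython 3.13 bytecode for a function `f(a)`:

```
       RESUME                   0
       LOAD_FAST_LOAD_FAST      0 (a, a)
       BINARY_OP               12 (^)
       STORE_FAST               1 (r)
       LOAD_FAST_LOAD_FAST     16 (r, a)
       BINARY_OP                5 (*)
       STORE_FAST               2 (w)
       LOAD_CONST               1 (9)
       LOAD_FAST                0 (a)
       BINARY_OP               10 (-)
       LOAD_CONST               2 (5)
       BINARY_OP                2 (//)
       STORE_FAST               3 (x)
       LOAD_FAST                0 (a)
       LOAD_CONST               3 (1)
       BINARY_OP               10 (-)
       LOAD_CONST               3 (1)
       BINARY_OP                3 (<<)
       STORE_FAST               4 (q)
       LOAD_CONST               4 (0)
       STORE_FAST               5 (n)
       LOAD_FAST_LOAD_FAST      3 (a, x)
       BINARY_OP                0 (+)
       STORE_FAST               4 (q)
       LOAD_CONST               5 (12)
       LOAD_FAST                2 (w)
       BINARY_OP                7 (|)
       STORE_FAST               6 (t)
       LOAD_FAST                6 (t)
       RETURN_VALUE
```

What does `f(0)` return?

LOAD_FAST_LOAD_FAST a,a → push 0,0. Stack: [0, 0]
BINARY_OP ^ → 0 ^ 0 = 0. Stack: [0]
STORE_FAST r → r=0. Stack: []
LOAD_FAST_LOAD_FAST r,a → push 0,0. Stack: [0, 0]
BINARY_OP * → 0 * 0 = 0. Stack: [0]
STORE_FAST w → w=0. Stack: []
LOAD_CONST → push 9. Stack: [9]
LOAD_FAST a → push 0. Stack: [9, 0]
BINARY_OP - → 9 - 0 = 9. Stack: [9]
LOAD_CONST → push 5. Stack: [9, 5]
BINARY_OP // → 9 // 5 = 1. Stack: [1]
STORE_FAST x → x=1. Stack: []
LOAD_FAST a → push 0. Stack: [0]
LOAD_CONST → push 1. Stack: [0, 1]
BINARY_OP - → 0 - 1 = -1. Stack: [-1]
LOAD_CONST → push 1. Stack: [-1, 1]
BINARY_OP << → -1 << 1 = -2. Stack: [-2]
STORE_FAST q → q=-2. Stack: []
LOAD_CONST → push 0. Stack: [0]
STORE_FAST n → n=0. Stack: []
LOAD_FAST_LOAD_FAST a,x → push 0,1. Stack: [0, 1]
BINARY_OP + → 0 + 1 = 1. Stack: [1]
STORE_FAST q → q=1. Stack: []
LOAD_CONST → push 12. Stack: [12]
LOAD_FAST w → push 0. Stack: [12, 0]
BINARY_OP | → 12 | 0 = 12. Stack: [12]
STORE_FAST t → t=12. Stack: []
LOAD_FAST t → push 12. Stack: [12]
RETURN_VALUE → return 12.

12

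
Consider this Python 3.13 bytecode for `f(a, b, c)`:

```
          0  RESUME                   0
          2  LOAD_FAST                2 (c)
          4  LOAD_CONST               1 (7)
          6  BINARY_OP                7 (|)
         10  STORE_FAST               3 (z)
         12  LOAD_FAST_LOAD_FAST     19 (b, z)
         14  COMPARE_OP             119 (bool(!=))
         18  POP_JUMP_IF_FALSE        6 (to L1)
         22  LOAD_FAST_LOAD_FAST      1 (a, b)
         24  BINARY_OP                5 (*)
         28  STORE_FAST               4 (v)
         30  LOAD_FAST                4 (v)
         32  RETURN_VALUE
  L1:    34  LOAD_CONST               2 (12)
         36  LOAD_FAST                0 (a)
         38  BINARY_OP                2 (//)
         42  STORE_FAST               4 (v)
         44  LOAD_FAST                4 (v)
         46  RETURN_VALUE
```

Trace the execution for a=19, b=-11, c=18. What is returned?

LOAD_FAST c → push 18. Stack: [18]
LOAD_CONST → push 7. Stack: [18, 7]
BINARY_OP | → 18 | 7 = 23. Stack: [23]
STORE_FAST z → z=23. Stack: []
LOAD_FAST_LOAD_FAST b,z → push -11,23. Stack: [-11, 23]
COMPARE_OP bool(!=) → -11 vs 23 = True. Stack: [True]
POP_JUMP_IF_FALSE → pop True; no jump. Stack: []
LOAD_FAST_LOAD_FAST a,b → push 19,-11. Stack: [19, -11]
BINARY_OP * → 19 * -11 = -209. Stack: [-209]
STORE_FAST v → v=-209. Stack: []
LOAD_FAST v → push -209. Stack: [-209]
RETURN_VALUE → return -209.

-209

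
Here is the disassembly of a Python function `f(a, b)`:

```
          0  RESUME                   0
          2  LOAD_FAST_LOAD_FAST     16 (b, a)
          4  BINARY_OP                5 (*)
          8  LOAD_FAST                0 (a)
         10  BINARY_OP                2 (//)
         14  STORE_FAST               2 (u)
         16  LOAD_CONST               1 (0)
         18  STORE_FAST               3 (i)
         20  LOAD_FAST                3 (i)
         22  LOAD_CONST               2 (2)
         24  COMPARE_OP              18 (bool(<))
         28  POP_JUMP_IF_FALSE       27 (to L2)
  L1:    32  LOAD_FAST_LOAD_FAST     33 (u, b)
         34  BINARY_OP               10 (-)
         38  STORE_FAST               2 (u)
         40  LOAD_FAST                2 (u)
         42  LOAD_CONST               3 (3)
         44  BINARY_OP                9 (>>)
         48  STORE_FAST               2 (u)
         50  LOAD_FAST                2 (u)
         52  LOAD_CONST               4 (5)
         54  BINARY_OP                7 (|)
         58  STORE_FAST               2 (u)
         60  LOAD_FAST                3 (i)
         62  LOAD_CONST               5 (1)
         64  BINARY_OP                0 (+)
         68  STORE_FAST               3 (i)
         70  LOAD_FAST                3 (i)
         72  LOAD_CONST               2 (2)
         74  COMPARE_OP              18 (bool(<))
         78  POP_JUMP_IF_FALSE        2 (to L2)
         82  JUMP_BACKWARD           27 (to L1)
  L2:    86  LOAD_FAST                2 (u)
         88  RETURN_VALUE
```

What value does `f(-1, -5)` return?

LOAD_FAST_LOAD_FAST b,a → push -5,-1. Stack: [-5, -1]
BINARY_OP * → -5 * -1 = 5. Stack: [5]
LOAD_FAST a → push -1. Stack: [5, -1]
BINARY_OP // → 5 // -1 = -5. Stack: [-5]
STORE_FAST u → u=-5. Stack: []
LOAD_CONST → push 0. Stack: [0]
STORE_FAST i → i=0. Stack: []
LOAD_FAST i → push 0. Stack: [0]
LOAD_CONST → push 2. Stack: [0, 2]
COMPARE_OP bool(<) → 0 vs 2 = True. Stack: [True]
POP_JUMP_IF_FALSE → pop True; no jump. Stack: []
LOAD_FAST_LOAD_FAST u,b → push -5,-5. Stack: [-5, -5]
BINARY_OP - → -5 - -5 = 0. Stack: [0]
STORE_FAST u → u=0. Stack: []
LOAD_FAST u → push 0. Stack: [0]
LOAD_CONST → push 3. Stack: [0, 3]
BINARY_OP >> → 0 >> 3 = 0. Stack: [0]
STORE_FAST u → u=0. Stack: []
LOAD_FAST u → push 0. Stack: [0]
LOAD_CONST → push 5. Stack: [0, 5]
BINARY_OP | → 0 | 5 = 5. Stack: [5]
STORE_FAST u → u=5. Stack: []
LOAD_FAST i → push 0. Stack: [0]
LOAD_CONST → push 1. Stack: [0, 1]
BINARY_OP + → 0 + 1 = 1. Stack: [1]
STORE_FAST i → i=1. Stack: []
LOAD_FAST i → push 1. Stack: [1]
LOAD_CONST → push 2. Stack: [1, 2]
COMPARE_OP bool(<) → 1 vs 2 = True. Stack: [True]
POP_JUMP_IF_FALSE → pop True; no jump. Stack: []
LOAD_FAST_LOAD_FAST u,b → push 5,-5. Stack: [5, -5]
BINARY_OP - → 5 - -5 = 10. Stack: [10]
STORE_FAST u → u=10. Stack: []
LOAD_FAST u → push 10. Stack: [10]
LOAD_CONST → push 3. Stack: [10, 3]
BINARY_OP >> → 10 >> 3 = 1. Stack: [1]
STORE_FAST u → u=1. Stack: []
LOAD_FAST u → push 1. Stack: [1]
LOAD_CONST → push 5. Stack: [1, 5]
BINARY_OP | → 1 | 5 = 5. Stack: [5]
STORE_FAST u → u=5. Stack: []
LOAD_FAST i → push 1. Stack: [1]
LOAD_CONST → push 1. Stack: [1, 1]
BINARY_OP + → 1 + 1 = 2. Stack: [2]
STORE_FAST i → i=2. Stack: []
LOAD_FAST i → push 2. Stack: [2]
LOAD_CONST → push 2. Stack: [2, 2]
COMPARE_OP bool(<) → 2 vs 2 = False. Stack: [False]
POP_JUMP_IF_FALSE → pop False; jump. Stack: []
LOAD_FAST u → push 5. Stack: [5]
RETURN_VALUE → return 5.

5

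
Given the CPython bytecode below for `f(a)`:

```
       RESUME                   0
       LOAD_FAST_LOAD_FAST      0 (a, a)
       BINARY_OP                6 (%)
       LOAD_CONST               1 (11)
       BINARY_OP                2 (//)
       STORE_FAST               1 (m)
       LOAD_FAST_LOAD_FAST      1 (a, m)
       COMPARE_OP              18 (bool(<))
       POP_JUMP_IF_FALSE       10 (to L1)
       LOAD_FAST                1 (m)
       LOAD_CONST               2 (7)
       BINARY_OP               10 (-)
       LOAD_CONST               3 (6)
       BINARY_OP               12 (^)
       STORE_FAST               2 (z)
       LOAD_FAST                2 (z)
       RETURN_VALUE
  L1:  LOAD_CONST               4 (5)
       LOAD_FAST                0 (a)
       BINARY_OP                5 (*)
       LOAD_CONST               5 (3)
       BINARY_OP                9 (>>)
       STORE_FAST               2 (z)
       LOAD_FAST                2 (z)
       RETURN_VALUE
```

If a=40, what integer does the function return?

LOAD_FAST_LOAD_FAST a,a → push 40,40. Stack: [40, 40]
BINARY_OP % → 40 % 40 = 0. Stack: [0]
LOAD_CONST → push 11. Stack: [0, 11]
BINARY_OP // → 0 // 11 = 0. Stack: [0]
STORE_FAST m → m=0. Stack: []
LOAD_FAST_LOAD_FAST a,m → push 40,0. Stack: [40, 0]
COMPARE_OP bool(<) → 40 vs 0 = False. Stack: [False]
POP_JUMP_IF_FALSE → pop False; jump. Stack: []
LOAD_CONST → push 5. Stack: [5]
LOAD_FAST a → push 40. Stack: [5, 40]
BINARY_OP * → 5 * 40 = 200. Stack: [200]
LOAD_CONST → push 3. Stack: [200, 3]
BINARY_OP >> → 200 >> 3 = 25. Stack: [25]
STORE_FAST z → z=25. Stack: []
LOAD_FAST z → push 25. Stack: [25]
RETURN_VALUE → return 25.

25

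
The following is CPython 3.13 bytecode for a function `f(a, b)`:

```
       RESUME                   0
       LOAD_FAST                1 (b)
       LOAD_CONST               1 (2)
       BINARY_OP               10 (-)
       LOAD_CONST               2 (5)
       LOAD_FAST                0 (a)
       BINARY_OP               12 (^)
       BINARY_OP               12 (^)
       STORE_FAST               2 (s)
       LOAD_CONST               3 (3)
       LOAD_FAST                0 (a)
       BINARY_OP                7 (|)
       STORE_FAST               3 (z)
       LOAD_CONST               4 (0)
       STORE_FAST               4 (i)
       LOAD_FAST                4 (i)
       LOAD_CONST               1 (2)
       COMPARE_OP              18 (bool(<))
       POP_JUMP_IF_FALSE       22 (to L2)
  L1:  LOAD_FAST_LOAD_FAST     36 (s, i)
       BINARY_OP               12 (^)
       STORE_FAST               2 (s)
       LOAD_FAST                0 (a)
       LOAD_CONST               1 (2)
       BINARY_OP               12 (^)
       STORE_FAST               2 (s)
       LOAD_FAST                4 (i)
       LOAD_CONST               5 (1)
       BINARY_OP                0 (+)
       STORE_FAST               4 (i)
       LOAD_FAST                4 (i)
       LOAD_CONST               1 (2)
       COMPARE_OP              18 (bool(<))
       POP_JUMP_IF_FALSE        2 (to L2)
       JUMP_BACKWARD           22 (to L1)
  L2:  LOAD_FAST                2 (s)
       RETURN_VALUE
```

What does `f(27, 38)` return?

LOAD_FAST b → push 38. Stack: [38]
LOAD_CONST → push 2. Stack: [38, 2]
BINARY_OP - → 38 - 2 = 36. Stack: [36]
LOAD_CONST → push 5. Stack: [36, 5]
LOAD_FAST a → push 27. Stack: [36, 5, 27]
BINARY_OP ^ → 5 ^ 27 = 30. Stack: [36, 30]
BINARY_OP ^ → 36 ^ 30 = 58. Stack: [58]
STORE_FAST s → s=58. Stack: []
LOAD_CONST → push 3. Stack: [3]
LOAD_FAST a → push 27. Stack: [3, 27]
BINARY_OP | → 3 | 27 = 27. Stack: [27]
STORE_FAST z → z=27. Stack: []
LOAD_CONST → push 0. Stack: [0]
STORE_FAST i → i=0. Stack: []
LOAD_FAST i → push 0. Stack: [0]
LOAD_CONST → push 2. Stack: [0, 2]
COMPARE_OP bool(<) → 0 vs 2 = True. Stack: [True]
POP_JUMP_IF_FALSE → pop True; no jump. Stack: []
LOAD_FAST_LOAD_FAST s,i → push 58,0. Stack: [58, 0]
BINARY_OP ^ → 58 ^ 0 = 58. Stack: [58]
STORE_FAST s → s=58. Stack: []
LOAD_FAST a → push 27. Stack: [27]
LOAD_CONST → push 2. Stack: [27, 2]
BINARY_OP ^ → 27 ^ 2 = 25. Stack: [25]
STORE_FAST s → s=25. Stack: []
LOAD_FAST i → push 0. Stack: [0]
LOAD_CONST → push 1. Stack: [0, 1]
BINARY_OP + → 0 + 1 = 1. Stack: [1]
STORE_FAST i → i=1. Stack: []
LOAD_FAST i → push 1. Stack: [1]
LOAD_CONST → push 2. Stack: [1, 2]
COMPARE_OP bool(<) → 1 vs 2 = True. Stack: [True]
POP_JUMP_IF_FALSE → pop True; no jump. Stack: []
LOAD_FAST_LOAD_FAST s,i → push 25,1. Stack: [25, 1]
BINARY_OP ^ → 25 ^ 1 = 24. Stack: [24]
STORE_FAST s → s=24. Stack: []
LOAD_FAST a → push 27. Stack: [27]
LOAD_CONST → push 2. Stack: [27, 2]
BINARY_OP ^ → 27 ^ 2 = 25. Stack: [25]
STORE_FAST s → s=25. Stack: []
LOAD_FAST i → push 1. Stack: [1]
LOAD_CONST → push 1. Stack: [1, 1]
BINARY_OP + → 1 + 1 = 2. Stack: [2]
STORE_FAST i → i=2. Stack: []
LOAD_FAST i → push 2. Stack: [2]
LOAD_CONST → push 2. Stack: [2, 2]
COMPARE_OP bool(<) → 2 vs 2 = False. Stack: [False]
POP_JUMP_IF_FALSE → pop False; jump. Stack: []
LOAD_FAST s → push 25. Stack: [25]
RETURN_VALUE → return 25.

25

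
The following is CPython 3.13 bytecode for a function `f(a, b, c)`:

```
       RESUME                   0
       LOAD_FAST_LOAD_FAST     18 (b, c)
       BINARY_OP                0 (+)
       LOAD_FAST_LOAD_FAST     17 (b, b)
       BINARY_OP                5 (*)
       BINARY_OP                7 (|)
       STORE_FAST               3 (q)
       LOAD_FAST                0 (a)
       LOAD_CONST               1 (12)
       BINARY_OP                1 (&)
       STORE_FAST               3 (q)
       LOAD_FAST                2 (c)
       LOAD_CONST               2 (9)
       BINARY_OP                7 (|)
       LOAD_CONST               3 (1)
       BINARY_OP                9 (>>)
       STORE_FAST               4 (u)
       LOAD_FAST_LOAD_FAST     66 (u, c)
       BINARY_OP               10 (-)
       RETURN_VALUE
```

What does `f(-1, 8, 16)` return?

-4

LOAD_FAST_LOAD_FAST b,c → push 8,16. Stack: [8, 16]
BINARY_OP + → 8 + 16 = 24. Stack: [24]
LOAD_FAST_LOAD_FAST b,b → push 8,8. Stack: [24, 8, 8]
BINARY_OP * → 8 * 8 = 64. Stack: [24, 64]
BINARY_OP | → 24 | 64 = 88. Stack: [88]
STORE_FAST q → q=88. Stack: []
LOAD_FAST a → push -1. Stack: [-1]
LOAD_CONST → push 12. Stack: [-1, 12]
BINARY_OP & → -1 & 12 = 12. Stack: [12]
STORE_FAST q → q=12. Stack: []
LOAD_FAST c → push 16. Stack: [16]
LOAD_CONST → push 9. Stack: [16, 9]
BINARY_OP | → 16 | 9 = 25. Stack: [25]
LOAD_CONST → push 1. Stack: [25, 1]
BINARY_OP >> → 25 >> 1 = 12. Stack: [12]
STORE_FAST u → u=12. Stack: []
LOAD_FAST_LOAD_FAST u,c → push 12,16. Stack: [12, 16]
BINARY_OP - → 12 - 16 = -4. Stack: [-4]
RETURN_VALUE → return -4.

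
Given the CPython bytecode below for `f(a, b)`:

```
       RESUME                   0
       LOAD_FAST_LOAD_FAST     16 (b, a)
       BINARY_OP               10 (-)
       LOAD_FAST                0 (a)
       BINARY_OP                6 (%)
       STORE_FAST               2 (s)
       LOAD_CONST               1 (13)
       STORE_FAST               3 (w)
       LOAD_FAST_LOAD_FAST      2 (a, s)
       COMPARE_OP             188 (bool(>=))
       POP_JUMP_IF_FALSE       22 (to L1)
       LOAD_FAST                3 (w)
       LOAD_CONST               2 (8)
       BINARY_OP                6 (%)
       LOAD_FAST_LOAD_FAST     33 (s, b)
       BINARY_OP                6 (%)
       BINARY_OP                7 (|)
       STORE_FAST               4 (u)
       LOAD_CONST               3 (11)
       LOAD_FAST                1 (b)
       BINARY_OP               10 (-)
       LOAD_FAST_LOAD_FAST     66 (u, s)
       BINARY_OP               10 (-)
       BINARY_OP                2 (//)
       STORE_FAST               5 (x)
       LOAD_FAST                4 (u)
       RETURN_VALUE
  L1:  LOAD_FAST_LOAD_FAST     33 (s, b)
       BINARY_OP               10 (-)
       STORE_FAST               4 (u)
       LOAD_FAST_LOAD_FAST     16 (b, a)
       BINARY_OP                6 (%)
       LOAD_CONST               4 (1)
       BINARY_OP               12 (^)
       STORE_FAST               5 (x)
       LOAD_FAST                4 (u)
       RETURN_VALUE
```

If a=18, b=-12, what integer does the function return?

LOAD_FAST_LOAD_FAST b,a → push -12,18. Stack: [-12, 18]
BINARY_OP - → -12 - 18 = -30. Stack: [-30]
LOAD_FAST a → push 18. Stack: [-30, 18]
BINARY_OP % → -30 % 18 = 6. Stack: [6]
STORE_FAST s → s=6. Stack: []
LOAD_CONST → push 13. Stack: [13]
STORE_FAST w → w=13. Stack: []
LOAD_FAST_LOAD_FAST a,s → push 18,6. Stack: [18, 6]
COMPARE_OP bool(>=) → 18 vs 6 = True. Stack: [True]
POP_JUMP_IF_FALSE → pop True; no jump. Stack: []
LOAD_FAST w → push 13. Stack: [13]
LOAD_CONST → push 8. Stack: [13, 8]
BINARY_OP % → 13 % 8 = 5. Stack: [5]
LOAD_FAST_LOAD_FAST s,b → push 6,-12. Stack: [5, 6, -12]
BINARY_OP % → 6 % -12 = -6. Stack: [5, -6]
BINARY_OP | → 5 | -6 = -1. Stack: [-1]
STORE_FAST u → u=-1. Stack: []
LOAD_CONST → push 11. Stack: [11]
LOAD_FAST b → push -12. Stack: [11, -12]
BINARY_OP - → 11 - -12 = 23. Stack: [23]
LOAD_FAST_LOAD_FAST u,s → push -1,6. Stack: [23, -1, 6]
BINARY_OP - → -1 - 6 = -7. Stack: [23, -7]
BINARY_OP // → 23 // -7 = -4. Stack: [-4]
STORE_FAST x → x=-4. Stack: []
LOAD_FAST u → push -1. Stack: [-1]
RETURN_VALUE → return -1.

-1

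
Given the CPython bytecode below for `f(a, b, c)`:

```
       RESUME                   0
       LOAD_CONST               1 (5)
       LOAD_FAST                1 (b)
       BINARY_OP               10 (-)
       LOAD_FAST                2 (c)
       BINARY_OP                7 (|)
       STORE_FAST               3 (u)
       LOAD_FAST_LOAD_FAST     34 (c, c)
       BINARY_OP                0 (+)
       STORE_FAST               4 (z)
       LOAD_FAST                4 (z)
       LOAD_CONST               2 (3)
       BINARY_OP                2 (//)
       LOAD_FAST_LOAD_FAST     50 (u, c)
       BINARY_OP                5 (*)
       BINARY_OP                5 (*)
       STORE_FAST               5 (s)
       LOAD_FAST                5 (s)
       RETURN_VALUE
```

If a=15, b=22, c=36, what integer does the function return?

-14688

LOAD_CONST → push 5. Stack: [5]
LOAD_FAST b → push 22. Stack: [5, 22]
BINARY_OP - → 5 - 22 = -17. Stack: [-17]
LOAD_FAST c → push 36. Stack: [-17, 36]
BINARY_OP | → -17 | 36 = -17. Stack: [-17]
STORE_FAST u → u=-17. Stack: []
LOAD_FAST_LOAD_FAST c,c → push 36,36. Stack: [36, 36]
BINARY_OP + → 36 + 36 = 72. Stack: [72]
STORE_FAST z → z=72. Stack: []
LOAD_FAST z → push 72. Stack: [72]
LOAD_CONST → push 3. Stack: [72, 3]
BINARY_OP // → 72 // 3 = 24. Stack: [24]
LOAD_FAST_LOAD_FAST u,c → push -17,36. Stack: [24, -17, 36]
BINARY_OP * → -17 * 36 = -612. Stack: [24, -612]
BINARY_OP * → 24 * -612 = -14688. Stack: [-14688]
STORE_FAST s → s=-14688. Stack: []
LOAD_FAST s → push -14688. Stack: [-14688]
RETURN_VALUE → return -14688.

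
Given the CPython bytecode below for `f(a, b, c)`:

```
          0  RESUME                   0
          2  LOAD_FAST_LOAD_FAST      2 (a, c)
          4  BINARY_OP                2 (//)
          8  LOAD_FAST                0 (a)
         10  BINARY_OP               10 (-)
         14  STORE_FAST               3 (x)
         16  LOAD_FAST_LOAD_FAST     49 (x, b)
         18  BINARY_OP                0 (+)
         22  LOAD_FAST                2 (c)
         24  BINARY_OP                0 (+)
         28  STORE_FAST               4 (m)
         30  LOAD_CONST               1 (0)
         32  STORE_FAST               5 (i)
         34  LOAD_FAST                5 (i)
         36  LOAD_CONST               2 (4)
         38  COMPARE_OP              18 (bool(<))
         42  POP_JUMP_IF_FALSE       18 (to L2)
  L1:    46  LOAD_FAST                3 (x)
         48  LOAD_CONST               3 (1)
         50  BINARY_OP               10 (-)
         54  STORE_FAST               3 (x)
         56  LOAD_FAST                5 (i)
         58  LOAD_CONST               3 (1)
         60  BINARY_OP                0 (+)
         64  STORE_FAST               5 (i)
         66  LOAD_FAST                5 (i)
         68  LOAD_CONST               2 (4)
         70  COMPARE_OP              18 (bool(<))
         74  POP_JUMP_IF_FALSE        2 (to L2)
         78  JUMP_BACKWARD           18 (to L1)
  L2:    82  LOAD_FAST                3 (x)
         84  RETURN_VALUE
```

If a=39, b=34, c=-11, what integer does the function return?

-47

LOAD_FAST_LOAD_FAST a,c → push 39,-11
BINARY_OP // → 39 // -11 = -4
LOAD_FAST a → push 39
BINARY_OP - → -4 - 39 = -43
STORE_FAST x → x=-43
LOAD_FAST_LOAD_FAST x,b → push -43,34
BINARY_OP + → -43 + 34 = -9
LOAD_FAST c → push -11
BINARY_OP + → -9 + -11 = -20
STORE_FAST m → m=-20
LOAD_CONST → push 0
STORE_FAST i → i=0
LOAD_FAST i → push 0
LOAD_CONST → push 4
COMPARE_OP bool(<) → 0 vs 4 = True
POP_JUMP_IF_FALSE → pop True; no jump
LOAD_FAST x → push -43
LOAD_CONST → push 1
BINARY_OP - → -43 - 1 = -44
STORE_FAST x → x=-44
LOAD_FAST i → push 0
LOAD_CONST → push 1
BINARY_OP + → 0 + 1 = 1
STORE_FAST i → i=1
LOAD_FAST i → push 1
LOAD_CONST → push 4
COMPARE_OP bool(<) → 1 vs 4 = True
POP_JUMP_IF_FALSE → pop True; no jump
LOAD_FAST x → push -44
LOAD_CONST → push 1
BINARY_OP - → -44 - 1 = -45
STORE_FAST x → x=-45
LOAD_FAST i → push 1
LOAD_CONST → push 1
BINARY_OP + → 1 + 1 = 2
STORE_FAST i → i=2
LOAD_FAST i → push 2
LOAD_CONST → push 4
COMPARE_OP bool(<) → 2 vs 4 = True
POP_JUMP_IF_FALSE → pop True; no jump
LOAD_FAST x → push -45
LOAD_CONST → push 1
BINARY_OP - → -45 - 1 = -46
STORE_FAST x → x=-46
LOAD_FAST i → push 2
LOAD_CONST → push 1
BINARY_OP + → 2 + 1 = 3
STORE_FAST i → i=3
LOAD_FAST i → push 3
LOAD_CONST → push 4
COMPARE_OP bool(<) → 3 vs 4 = True
POP_JUMP_IF_FALSE → pop True; no jump
LOAD_FAST x → push -46
LOAD_CONST → push 1
BINARY_OP - → -46 - 1 = -47
STORE_FAST x → x=-47
LOAD_FAST i → push 3
LOAD_CONST → push 1
BINARY_OP + → 3 + 1 = 4
STORE_FAST i → i=4
LOAD_FAST i → push 4
LOAD_CONST → push 4
COMPARE_OP bool(<) → 4 vs 4 = False
POP_JUMP_IF_FALSE → pop False; jump
LOAD_FAST x → push -47
RETURN_VALUE → return -47.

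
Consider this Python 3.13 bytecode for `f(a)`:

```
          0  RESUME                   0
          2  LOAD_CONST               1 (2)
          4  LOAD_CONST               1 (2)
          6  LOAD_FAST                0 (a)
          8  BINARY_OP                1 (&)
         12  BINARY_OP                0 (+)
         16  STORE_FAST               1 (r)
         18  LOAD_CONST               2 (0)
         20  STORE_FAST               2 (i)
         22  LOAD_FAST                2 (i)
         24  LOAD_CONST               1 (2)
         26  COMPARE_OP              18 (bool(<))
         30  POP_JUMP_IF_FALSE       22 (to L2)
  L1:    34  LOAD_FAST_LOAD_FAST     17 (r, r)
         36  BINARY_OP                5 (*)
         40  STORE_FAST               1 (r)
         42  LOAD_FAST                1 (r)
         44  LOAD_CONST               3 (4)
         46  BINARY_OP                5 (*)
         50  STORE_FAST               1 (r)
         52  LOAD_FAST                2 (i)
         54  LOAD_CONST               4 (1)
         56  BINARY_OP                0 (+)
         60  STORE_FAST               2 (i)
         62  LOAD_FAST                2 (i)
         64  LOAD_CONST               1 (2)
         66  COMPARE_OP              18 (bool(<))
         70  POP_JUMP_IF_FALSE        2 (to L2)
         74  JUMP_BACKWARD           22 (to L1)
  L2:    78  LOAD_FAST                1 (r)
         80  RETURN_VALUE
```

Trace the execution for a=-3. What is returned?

1024

LOAD_CONST → push 2. Stack: [2]
LOAD_CONST → push 2. Stack: [2, 2]
LOAD_FAST a → push -3. Stack: [2, 2, -3]
BINARY_OP & → 2 & -3 = 0. Stack: [2, 0]
BINARY_OP + → 2 + 0 = 2. Stack: [2]
STORE_FAST r → r=2. Stack: []
LOAD_CONST → push 0. Stack: [0]
STORE_FAST i → i=0. Stack: []
LOAD_FAST i → push 0. Stack: [0]
LOAD_CONST → push 2. Stack: [0, 2]
COMPARE_OP bool(<) → 0 vs 2 = True. Stack: [True]
POP_JUMP_IF_FALSE → pop True; no jump. Stack: []
LOAD_FAST_LOAD_FAST r,r → push 2,2. Stack: [2, 2]
BINARY_OP * → 2 * 2 = 4. Stack: [4]
STORE_FAST r → r=4. Stack: []
LOAD_FAST r → push 4. Stack: [4]
LOAD_CONST → push 4. Stack: [4, 4]
BINARY_OP * → 4 * 4 = 16. Stack: [16]
STORE_FAST r → r=16. Stack: []
LOAD_FAST i → push 0. Stack: [0]
LOAD_CONST → push 1. Stack: [0, 1]
BINARY_OP + → 0 + 1 = 1. Stack: [1]
STORE_FAST i → i=1. Stack: []
LOAD_FAST i → push 1. Stack: [1]
LOAD_CONST → push 2. Stack: [1, 2]
COMPARE_OP bool(<) → 1 vs 2 = True. Stack: [True]
POP_JUMP_IF_FALSE → pop True; no jump. Stack: []
LOAD_FAST_LOAD_FAST r,r → push 16,16. Stack: [16, 16]
BINARY_OP * → 16 * 16 = 256. Stack: [256]
STORE_FAST r → r=256. Stack: []
LOAD_FAST r → push 256. Stack: [256]
LOAD_CONST → push 4. Stack: [256, 4]
BINARY_OP * → 256 * 4 = 1024. Stack: [1024]
STORE_FAST r → r=1024. Stack: []
LOAD_FAST i → push 1. Stack: [1]
LOAD_CONST → push 1. Stack: [1, 1]
BINARY_OP + → 1 + 1 = 2. Stack: [2]
STORE_FAST i → i=2. Stack: []
LOAD_FAST i → push 2. Stack: [2]
LOAD_CONST → push 2. Stack: [2, 2]
COMPARE_OP bool(<) → 2 vs 2 = False. Stack: [False]
POP_JUMP_IF_FALSE → pop False; jump. Stack: []
LOAD_FAST r → push 1024. Stack: [1024]
RETURN_VALUE → return 1024.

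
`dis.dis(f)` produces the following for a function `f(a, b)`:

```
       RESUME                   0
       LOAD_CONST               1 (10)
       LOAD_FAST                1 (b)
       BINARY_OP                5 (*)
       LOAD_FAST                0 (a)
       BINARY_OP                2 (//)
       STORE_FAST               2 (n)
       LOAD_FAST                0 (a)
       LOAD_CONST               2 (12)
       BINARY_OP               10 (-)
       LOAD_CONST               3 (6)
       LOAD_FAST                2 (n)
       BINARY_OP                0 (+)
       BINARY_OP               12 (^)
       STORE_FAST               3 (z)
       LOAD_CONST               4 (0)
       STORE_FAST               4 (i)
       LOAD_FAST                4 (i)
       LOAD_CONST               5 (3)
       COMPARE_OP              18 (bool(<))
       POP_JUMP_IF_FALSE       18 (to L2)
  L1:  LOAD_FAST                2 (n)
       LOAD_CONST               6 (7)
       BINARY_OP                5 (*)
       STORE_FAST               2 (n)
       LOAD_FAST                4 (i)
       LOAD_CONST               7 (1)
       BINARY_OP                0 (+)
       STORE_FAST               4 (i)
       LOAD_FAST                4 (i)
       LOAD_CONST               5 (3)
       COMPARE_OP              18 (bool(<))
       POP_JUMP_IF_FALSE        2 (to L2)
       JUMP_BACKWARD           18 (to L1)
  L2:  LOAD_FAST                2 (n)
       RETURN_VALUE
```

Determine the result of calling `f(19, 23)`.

LOAD_CONST → push 10. Stack: [10]
LOAD_FAST b → push 23. Stack: [10, 23]
BINARY_OP * → 10 * 23 = 230. Stack: [230]
LOAD_FAST a → push 19. Stack: [230, 19]
BINARY_OP // → 230 // 19 = 12. Stack: [12]
STORE_FAST n → n=12. Stack: []
LOAD_FAST a → push 19. Stack: [19]
LOAD_CONST → push 12. Stack: [19, 12]
BINARY_OP - → 19 - 12 = 7. Stack: [7]
LOAD_CONST → push 6. Stack: [7, 6]
LOAD_FAST n → push 12. Stack: [7, 6, 12]
BINARY_OP + → 6 + 12 = 18. Stack: [7, 18]
BINARY_OP ^ → 7 ^ 18 = 21. Stack: [21]
STORE_FAST z → z=21. Stack: []
LOAD_CONST → push 0. Stack: [0]
STORE_FAST i → i=0. Stack: []
LOAD_FAST i → push 0. Stack: [0]
LOAD_CONST → push 3. Stack: [0, 3]
COMPARE_OP bool(<) → 0 vs 3 = True. Stack: [True]
POP_JUMP_IF_FALSE → pop True; no jump. Stack: []
LOAD_FAST n → push 12. Stack: [12]
LOAD_CONST → push 7. Stack: [12, 7]
BINARY_OP * → 12 * 7 = 84. Stack: [84]
STORE_FAST n → n=84. Stack: []
LOAD_FAST i → push 0. Stack: [0]
LOAD_CONST → push 1. Stack: [0, 1]
BINARY_OP + → 0 + 1 = 1. Stack: [1]
STORE_FAST i → i=1. Stack: []
LOAD_FAST i → push 1. Stack: [1]
LOAD_CONST → push 3. Stack: [1, 3]
COMPARE_OP bool(<) → 1 vs 3 = True. Stack: [True]
POP_JUMP_IF_FALSE → pop True; no jump. Stack: []
LOAD_FAST n → push 84. Stack: [84]
LOAD_CONST → push 7. Stack: [84, 7]
BINARY_OP * → 84 * 7 = 588. Stack: [588]
STORE_FAST n → n=588. Stack: []
LOAD_FAST i → push 1. Stack: [1]
LOAD_CONST → push 1. Stack: [1, 1]
BINARY_OP + → 1 + 1 = 2. Stack: [2]
STORE_FAST i → i=2. Stack: []
LOAD_FAST i → push 2. Stack: [2]
LOAD_CONST → push 3. Stack: [2, 3]
COMPARE_OP bool(<) → 2 vs 3 = True. Stack: [True]
POP_JUMP_IF_FALSE → pop True; no jump. Stack: []
LOAD_FAST n → push 588. Stack: [588]
LOAD_CONST → push 7. Stack: [588, 7]
BINARY_OP * → 588 * 7 = 4116. Stack: [4116]
STORE_FAST n → n=4116. Stack: []
LOAD_FAST i → push 2. Stack: [2]
LOAD_CONST → push 1. Stack: [2, 1]
BINARY_OP + → 2 + 1 = 3. Stack: [3]
STORE_FAST i → i=3. Stack: []
LOAD_FAST i → push 3. Stack: [3]
LOAD_CONST → push 3. Stack: [3, 3]
COMPARE_OP bool(<) → 3 vs 3 = False. Stack: [False]
POP_JUMP_IF_FALSE → pop False; jump. Stack: []
LOAD_FAST n → push 4116. Stack: [4116]
RETURN_VALUE → return 4116.

4116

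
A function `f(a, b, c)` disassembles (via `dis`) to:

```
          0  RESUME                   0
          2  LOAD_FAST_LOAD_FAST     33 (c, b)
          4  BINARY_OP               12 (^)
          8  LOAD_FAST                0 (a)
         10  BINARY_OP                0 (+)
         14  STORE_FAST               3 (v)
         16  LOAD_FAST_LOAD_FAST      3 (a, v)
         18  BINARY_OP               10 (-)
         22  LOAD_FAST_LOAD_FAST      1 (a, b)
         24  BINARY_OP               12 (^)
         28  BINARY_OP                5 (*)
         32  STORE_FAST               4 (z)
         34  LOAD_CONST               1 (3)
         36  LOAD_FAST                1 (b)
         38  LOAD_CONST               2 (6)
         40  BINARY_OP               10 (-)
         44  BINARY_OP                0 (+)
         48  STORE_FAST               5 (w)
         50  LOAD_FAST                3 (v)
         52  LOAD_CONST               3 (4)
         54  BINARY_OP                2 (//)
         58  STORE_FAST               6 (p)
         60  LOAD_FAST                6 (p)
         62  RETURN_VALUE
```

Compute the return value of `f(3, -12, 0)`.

LOAD_FAST_LOAD_FAST c,b → push 0,-12. Stack: [0, -12]
BINARY_OP ^ → 0 ^ -12 = -12. Stack: [-12]
LOAD_FAST a → push 3. Stack: [-12, 3]
BINARY_OP + → -12 + 3 = -9. Stack: [-9]
STORE_FAST v → v=-9. Stack: []
LOAD_FAST_LOAD_FAST a,v → push 3,-9. Stack: [3, -9]
BINARY_OP - → 3 - -9 = 12. Stack: [12]
LOAD_FAST_LOAD_FAST a,b → push 3,-12. Stack: [12, 3, -12]
BINARY_OP ^ → 3 ^ -12 = -9. Stack: [12, -9]
BINARY_OP * → 12 * -9 = -108. Stack: [-108]
STORE_FAST z → z=-108. Stack: []
LOAD_CONST → push 3. Stack: [3]
LOAD_FAST b → push -12. Stack: [3, -12]
LOAD_CONST → push 6. Stack: [3, -12, 6]
BINARY_OP - → -12 - 6 = -18. Stack: [3, -18]
BINARY_OP + → 3 + -18 = -15. Stack: [-15]
STORE_FAST w → w=-15. Stack: []
LOAD_FAST v → push -9. Stack: [-9]
LOAD_CONST → push 4. Stack: [-9, 4]
BINARY_OP // → -9 // 4 = -3. Stack: [-3]
STORE_FAST p → p=-3. Stack: []
LOAD_FAST p → push -3. Stack: [-3]
RETURN_VALUE → return -3.

-3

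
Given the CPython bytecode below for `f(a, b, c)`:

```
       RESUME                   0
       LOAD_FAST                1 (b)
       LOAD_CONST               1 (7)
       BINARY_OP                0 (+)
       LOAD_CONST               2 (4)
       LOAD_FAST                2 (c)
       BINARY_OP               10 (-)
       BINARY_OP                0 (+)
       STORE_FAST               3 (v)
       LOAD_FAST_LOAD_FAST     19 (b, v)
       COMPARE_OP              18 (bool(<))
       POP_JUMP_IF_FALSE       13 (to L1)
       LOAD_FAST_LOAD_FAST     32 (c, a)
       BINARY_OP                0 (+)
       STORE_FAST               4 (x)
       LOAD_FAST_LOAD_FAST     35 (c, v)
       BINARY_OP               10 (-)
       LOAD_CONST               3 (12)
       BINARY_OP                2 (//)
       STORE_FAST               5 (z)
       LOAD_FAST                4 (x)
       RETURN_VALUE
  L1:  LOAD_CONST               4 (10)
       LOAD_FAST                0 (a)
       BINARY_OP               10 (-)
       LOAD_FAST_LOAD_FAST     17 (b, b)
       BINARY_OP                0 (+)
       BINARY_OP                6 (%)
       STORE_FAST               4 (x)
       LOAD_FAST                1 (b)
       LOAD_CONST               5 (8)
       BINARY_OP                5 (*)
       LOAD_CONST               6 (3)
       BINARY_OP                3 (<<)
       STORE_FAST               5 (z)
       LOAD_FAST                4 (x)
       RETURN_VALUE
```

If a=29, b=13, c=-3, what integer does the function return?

26

LOAD_FAST b → push 13. Stack: [13]
LOAD_CONST → push 7. Stack: [13, 7]
BINARY_OP + → 13 + 7 = 20. Stack: [20]
LOAD_CONST → push 4. Stack: [20, 4]
LOAD_FAST c → push -3. Stack: [20, 4, -3]
BINARY_OP - → 4 - -3 = 7. Stack: [20, 7]
BINARY_OP + → 20 + 7 = 27. Stack: [27]
STORE_FAST v → v=27. Stack: []
LOAD_FAST_LOAD_FAST b,v → push 13,27. Stack: [13, 27]
COMPARE_OP bool(<) → 13 vs 27 = True. Stack: [True]
POP_JUMP_IF_FALSE → pop True; no jump. Stack: []
LOAD_FAST_LOAD_FAST c,a → push -3,29. Stack: [-3, 29]
BINARY_OP + → -3 + 29 = 26. Stack: [26]
STORE_FAST x → x=26. Stack: []
LOAD_FAST_LOAD_FAST c,v → push -3,27. Stack: [-3, 27]
BINARY_OP - → -3 - 27 = -30. Stack: [-30]
LOAD_CONST → push 12. Stack: [-30, 12]
BINARY_OP // → -30 // 12 = -3. Stack: [-3]
STORE_FAST z → z=-3. Stack: []
LOAD_FAST x → push 26. Stack: [26]
RETURN_VALUE → return 26.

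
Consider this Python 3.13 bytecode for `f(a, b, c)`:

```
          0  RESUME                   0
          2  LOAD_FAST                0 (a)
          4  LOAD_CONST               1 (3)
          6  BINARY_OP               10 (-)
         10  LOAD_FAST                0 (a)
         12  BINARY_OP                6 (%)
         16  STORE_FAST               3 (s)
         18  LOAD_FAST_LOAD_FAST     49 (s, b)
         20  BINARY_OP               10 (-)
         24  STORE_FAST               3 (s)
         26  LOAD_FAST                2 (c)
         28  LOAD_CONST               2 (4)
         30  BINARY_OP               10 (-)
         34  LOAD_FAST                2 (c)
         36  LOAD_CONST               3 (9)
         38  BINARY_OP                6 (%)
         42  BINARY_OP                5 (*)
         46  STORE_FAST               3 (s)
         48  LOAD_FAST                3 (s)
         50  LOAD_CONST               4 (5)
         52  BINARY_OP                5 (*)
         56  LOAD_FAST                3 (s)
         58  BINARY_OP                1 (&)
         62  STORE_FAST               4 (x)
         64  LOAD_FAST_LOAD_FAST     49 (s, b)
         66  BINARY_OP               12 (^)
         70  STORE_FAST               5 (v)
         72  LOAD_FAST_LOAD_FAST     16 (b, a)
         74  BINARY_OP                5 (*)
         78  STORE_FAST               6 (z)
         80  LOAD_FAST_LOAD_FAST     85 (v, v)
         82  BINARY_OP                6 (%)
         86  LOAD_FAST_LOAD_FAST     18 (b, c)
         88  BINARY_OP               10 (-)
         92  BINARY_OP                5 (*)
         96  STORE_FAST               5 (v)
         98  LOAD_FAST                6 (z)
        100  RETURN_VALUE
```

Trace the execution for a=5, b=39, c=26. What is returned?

195

LOAD_FAST a → push 5. Stack: [5]
LOAD_CONST → push 3. Stack: [5, 3]
BINARY_OP - → 5 - 3 = 2. Stack: [2]
LOAD_FAST a → push 5. Stack: [2, 5]
BINARY_OP % → 2 % 5 = 2. Stack: [2]
STORE_FAST s → s=2. Stack: []
LOAD_FAST_LOAD_FAST s,b → push 2,39. Stack: [2, 39]
BINARY_OP - → 2 - 39 = -37. Stack: [-37]
STORE_FAST s → s=-37. Stack: []
LOAD_FAST c → push 26. Stack: [26]
LOAD_CONST → push 4. Stack: [26, 4]
BINARY_OP - → 26 - 4 = 22. Stack: [22]
LOAD_FAST c → push 26. Stack: [22, 26]
LOAD_CONST → push 9. Stack: [22, 26, 9]
BINARY_OP % → 26 % 9 = 8. Stack: [22, 8]
BINARY_OP * → 22 * 8 = 176. Stack: [176]
STORE_FAST s → s=176. Stack: []
LOAD_FAST s → push 176. Stack: [176]
LOAD_CONST → push 5. Stack: [176, 5]
BINARY_OP * → 176 * 5 = 880. Stack: [880]
LOAD_FAST s → push 176. Stack: [880, 176]
BINARY_OP & → 880 & 176 = 48. Stack: [48]
STORE_FAST x → x=48. Stack: []
LOAD_FAST_LOAD_FAST s,b → push 176,39. Stack: [176, 39]
BINARY_OP ^ → 176 ^ 39 = 151. Stack: [151]
STORE_FAST v → v=151. Stack: []
LOAD_FAST_LOAD_FAST b,a → push 39,5. Stack: [39, 5]
BINARY_OP * → 39 * 5 = 195. Stack: [195]
STORE_FAST z → z=195. Stack: []
LOAD_FAST_LOAD_FAST v,v → push 151,151. Stack: [151, 151]
BINARY_OP % → 151 % 151 = 0. Stack: [0]
LOAD_FAST_LOAD_FAST b,c → push 39,26. Stack: [0, 39, 26]
BINARY_OP - → 39 - 26 = 13. Stack: [0, 13]
BINARY_OP * → 0 * 13 = 0. Stack: [0]
STORE_FAST v → v=0. Stack: []
LOAD_FAST z → push 195. Stack: [195]
RETURN_VALUE → return 195.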